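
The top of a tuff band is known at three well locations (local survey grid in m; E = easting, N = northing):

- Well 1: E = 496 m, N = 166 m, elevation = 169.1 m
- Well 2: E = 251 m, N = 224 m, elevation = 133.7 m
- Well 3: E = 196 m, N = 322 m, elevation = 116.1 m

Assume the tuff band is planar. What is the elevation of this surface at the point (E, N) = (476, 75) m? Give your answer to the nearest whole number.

Let the plane be z = a·E + b·N + c.
Well 2−Well 1: −245a + 58b = −35.4;  Well 3−Well 1: −300a + 156b = −53.
Solving gives a = 0.11760, b = −0.11359.
Then c = 169.1 − a·496 − b·166 = 129.63.
At (476, 75): z = 56.0 − 8.5 + 129.63 = 177.1 m.

177 m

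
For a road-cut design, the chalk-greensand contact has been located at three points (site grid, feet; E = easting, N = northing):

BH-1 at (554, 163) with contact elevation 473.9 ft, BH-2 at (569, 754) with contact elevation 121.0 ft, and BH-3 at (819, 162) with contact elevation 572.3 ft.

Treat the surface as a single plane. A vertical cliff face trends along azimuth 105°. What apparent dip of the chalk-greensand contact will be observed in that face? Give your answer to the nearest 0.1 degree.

Two edge vectors: BH-1→BH-2 = (15, 591, -352.9), BH-1→BH-3 = (265, -1, 98.4).
Normal n = (BH-1→BH-2) × (BH-1→BH-3) = (57801.5, -94994.5, -156630).
So ∂z/∂E = −n_x/n_z = 0.36903 and ∂z/∂N = −n_y/n_z = −0.60649.
Unit vector along 105° is (sin 105°, cos 105°) = (0.9659, -0.2588).
Slope in that direction = a·(0.9659) + b·(-0.2588) = 0.51343.
Apparent dip = arctan|0.51343| = 27.2° (true dip is 35.4°, so apparent ≤ true as expected).

27.2°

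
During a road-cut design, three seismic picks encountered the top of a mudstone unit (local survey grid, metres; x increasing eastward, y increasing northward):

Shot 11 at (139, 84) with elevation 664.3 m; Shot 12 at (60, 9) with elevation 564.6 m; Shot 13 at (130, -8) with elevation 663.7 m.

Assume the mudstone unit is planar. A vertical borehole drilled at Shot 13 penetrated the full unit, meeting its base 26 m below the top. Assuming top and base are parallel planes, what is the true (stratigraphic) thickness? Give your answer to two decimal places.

15.18 m

Two edge vectors: Shot 11→Shot 12 = (-79, -75, -99.7), Shot 11→Shot 13 = (-9, -92, -0.6).
Normal n = (Shot 11→Shot 12) × (Shot 11→Shot 13) = (-9127.4, 849.9, 6593).
So ∂z/∂x = −n_x/n_z = 1.38441 and ∂z/∂y = −n_y/n_z = −0.12891.
|∇z| = √(a²+b²) = 1.39040, so dip δ = arctan(1.39040) = 54.28°.
True thickness = vertical thickness × cos δ = 26 × cos 54.28° = 15.18 m.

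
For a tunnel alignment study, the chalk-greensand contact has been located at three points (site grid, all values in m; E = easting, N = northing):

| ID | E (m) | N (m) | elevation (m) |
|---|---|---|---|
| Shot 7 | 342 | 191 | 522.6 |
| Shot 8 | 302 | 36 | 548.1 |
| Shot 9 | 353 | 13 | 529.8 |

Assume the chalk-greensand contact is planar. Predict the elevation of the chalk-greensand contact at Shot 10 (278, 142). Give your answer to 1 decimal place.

550.6 m

Let the plane be z = a·E + b·N + c.
Shot 8−Shot 7: −40a − 155b = 25.5;  Shot 9−Shot 7: 11a − 178b = 7.2.
Solving gives a = −0.38788, b = −0.06442.
Then c = 522.6 − a·342 − b·191 = 667.56.
At (278, 142): z = −107.8 − 9.1 + 667.56 = 550.6 m.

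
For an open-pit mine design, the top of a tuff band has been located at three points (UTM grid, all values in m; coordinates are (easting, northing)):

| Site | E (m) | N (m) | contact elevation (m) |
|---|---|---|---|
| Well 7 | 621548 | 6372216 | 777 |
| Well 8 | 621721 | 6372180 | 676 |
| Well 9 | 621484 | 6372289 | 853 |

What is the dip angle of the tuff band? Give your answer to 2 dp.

38.23°

Two edge vectors: Well 7→Well 8 = (173, -36, -101), Well 7→Well 9 = (-64, 73, 76).
Normal n = (Well 7→Well 8) × (Well 7→Well 9) = (4637, -6684, 10325).
So ∂z/∂E = −n_x/n_z = −0.44910 and ∂z/∂N = −n_y/n_z = 0.64736.
Gradient magnitude |∇z| = √(a² + b²) = √(0.20169 + 0.41908) = 0.78789.
True dip = arctan(0.78789) = 38.23°, dipping toward SE (azimuth ≈ 145°).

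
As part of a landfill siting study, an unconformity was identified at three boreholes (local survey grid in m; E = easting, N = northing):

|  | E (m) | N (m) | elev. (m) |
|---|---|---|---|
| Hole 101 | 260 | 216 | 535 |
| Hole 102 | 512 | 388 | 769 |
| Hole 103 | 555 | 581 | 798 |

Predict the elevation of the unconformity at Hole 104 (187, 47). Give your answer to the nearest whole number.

Let the plane be z = a·E + b·N + c.
Hole 102−Hole 101: 252a + 172b = 234;  Hole 103−Hole 101: 295a + 365b = 263.
Solving gives a = 0.97415, b = −0.06678.
Then c = 535 − a·260 − b·216 = 296.15.
At (187, 47): z = 182.2 − 3.1 + 296.15 = 475.2 m.

475 m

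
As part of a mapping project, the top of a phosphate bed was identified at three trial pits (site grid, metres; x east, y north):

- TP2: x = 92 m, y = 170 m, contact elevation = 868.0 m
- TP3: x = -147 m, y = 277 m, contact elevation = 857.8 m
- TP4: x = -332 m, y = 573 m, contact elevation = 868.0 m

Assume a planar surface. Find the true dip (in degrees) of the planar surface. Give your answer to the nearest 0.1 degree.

6.7°

Let the plane be z = a·x + b·y + c.
TP3−TP2: −239a + 107b = −10.2;  TP4−TP2: −424a + 403b = 0.
Solving gives a = 0.08068, b = 0.08488.
Gradient magnitude |∇z| = √(a² + b²) = √(0.00651 + 0.00721) = 0.11711.
True dip = arctan(0.11711) = 6.7°, dipping toward SW (azimuth ≈ 224°).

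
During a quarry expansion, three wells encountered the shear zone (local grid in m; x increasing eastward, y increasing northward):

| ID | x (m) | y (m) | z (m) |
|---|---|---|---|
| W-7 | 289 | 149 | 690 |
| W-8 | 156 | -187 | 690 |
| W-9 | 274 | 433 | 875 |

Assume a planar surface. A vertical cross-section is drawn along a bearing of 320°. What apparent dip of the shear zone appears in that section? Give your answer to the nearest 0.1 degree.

Two edge vectors: W-7→W-8 = (-133, -336, 0), W-7→W-9 = (-15, 284, 185).
Normal n = (W-7→W-8) × (W-7→W-9) = (-62160, 24605, -42812).
So ∂z/∂x = −n_x/n_z = −1.45193 and ∂z/∂y = −n_y/n_z = 0.57472.
Unit vector along 320° is (sin 320°, cos 320°) = (-0.6428, 0.7660).
Slope in that direction = a·(-0.6428) + b·(0.7660) = 1.37354.
Apparent dip = arctan|1.37354| = 53.9° (true dip is 57.4°, so apparent ≤ true as expected).

53.9°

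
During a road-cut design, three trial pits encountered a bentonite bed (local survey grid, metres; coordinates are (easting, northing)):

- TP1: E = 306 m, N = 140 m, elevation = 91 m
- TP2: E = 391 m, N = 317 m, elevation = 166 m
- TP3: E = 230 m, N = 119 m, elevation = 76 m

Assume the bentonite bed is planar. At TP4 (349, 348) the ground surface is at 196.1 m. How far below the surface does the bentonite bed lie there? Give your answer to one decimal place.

Two edge vectors: TP1→TP2 = (85, 177, 75), TP1→TP3 = (-76, -21, -15).
Normal n = (TP1→TP2) × (TP1→TP3) = (-1080, -4425, 11667).
So ∂z/∂E = −n_x/n_z = 0.09257 and ∂z/∂N = −n_y/n_z = 0.37927.
Intercept c from TP1: 91 − 28.33 − 53.10 = 9.58.
At (349, 348): z_contact = 32.31 + 131.99 + 9.58 = 173.87 m.
Depth below ground = 196.1 − 173.87 = 22.2 m.

22.2 m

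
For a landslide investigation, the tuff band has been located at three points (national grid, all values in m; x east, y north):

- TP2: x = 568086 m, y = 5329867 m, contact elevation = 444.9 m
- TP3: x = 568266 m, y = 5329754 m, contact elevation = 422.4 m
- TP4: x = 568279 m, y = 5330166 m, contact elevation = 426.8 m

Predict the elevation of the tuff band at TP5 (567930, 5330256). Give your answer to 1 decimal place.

468.6 m

Let the plane be z = a·x + b·y + c.
TP3−TP2: 180a − 113b = −22.5;  TP4−TP2: 193a + 299b = −18.1.
Solving gives a = −0.115997832, b = 0.014339737.
Then c = 444.9 − a·568086 − b·5329867 = −10087.25.
At (567930, 5330256): z = −65878.6 + 76434.5 − 10087.25 = 468.6 m.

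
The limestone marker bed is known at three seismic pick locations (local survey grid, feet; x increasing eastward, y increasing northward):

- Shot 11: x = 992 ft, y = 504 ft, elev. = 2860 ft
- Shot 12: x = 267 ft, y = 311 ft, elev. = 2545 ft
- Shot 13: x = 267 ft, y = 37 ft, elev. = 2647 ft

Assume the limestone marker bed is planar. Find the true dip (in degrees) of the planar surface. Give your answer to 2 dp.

Let the plane be z = a·x + b·y + c.
Shot 12−Shot 11: −725a − 193b = −315;  Shot 13−Shot 11: −725a − 467b = −213.
Solving gives a = 0.53358, b = −0.37226.
Gradient magnitude |∇z| = √(a² + b²) = √(0.28471 + 0.13858) = 0.65061.
True dip = arctan(0.65061) = 33.05°, dipping toward NW (azimuth ≈ 305°).

33.05°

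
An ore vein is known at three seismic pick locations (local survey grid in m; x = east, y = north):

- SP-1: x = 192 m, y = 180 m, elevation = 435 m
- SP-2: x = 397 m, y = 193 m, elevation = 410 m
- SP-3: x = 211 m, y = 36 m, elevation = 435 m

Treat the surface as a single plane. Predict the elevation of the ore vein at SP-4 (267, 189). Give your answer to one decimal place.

Let the plane be z = a·x + b·y + c.
SP-2−SP-1: 205a + 13b = −25;  SP-3−SP-1: 19a − 144b = 0.
Solving gives a = −0.12094, b = −0.01596.
Then c = 435 − a·192 − b·180 = 461.09.
At (267, 189): z = −32.3 − 3.0 + 461.09 = 425.8 m.

425.8 m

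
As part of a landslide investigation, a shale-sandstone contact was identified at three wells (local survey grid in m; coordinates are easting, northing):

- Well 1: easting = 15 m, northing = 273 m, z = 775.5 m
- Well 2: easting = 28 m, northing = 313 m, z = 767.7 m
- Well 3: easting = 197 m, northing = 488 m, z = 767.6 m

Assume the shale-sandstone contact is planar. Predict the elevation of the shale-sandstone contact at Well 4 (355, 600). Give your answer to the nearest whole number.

783 m

Two edge vectors: Well 1→Well 2 = (13, 40, -7.8), Well 1→Well 3 = (182, 215, -7.9).
Normal n = (Well 1→Well 2) × (Well 1→Well 3) = (1361, -1316.9, -4485).
So ∂z/∂easting = −n_x/n_z = 0.30346 and ∂z/∂northing = −n_y/n_z = −0.29362.
Intercept c from Well 1: 775.5 − 4.55 + 80.16 = 851.11.
At (355, 600): z = 107.7 − 176.2 + 851.11 = 782.7 m.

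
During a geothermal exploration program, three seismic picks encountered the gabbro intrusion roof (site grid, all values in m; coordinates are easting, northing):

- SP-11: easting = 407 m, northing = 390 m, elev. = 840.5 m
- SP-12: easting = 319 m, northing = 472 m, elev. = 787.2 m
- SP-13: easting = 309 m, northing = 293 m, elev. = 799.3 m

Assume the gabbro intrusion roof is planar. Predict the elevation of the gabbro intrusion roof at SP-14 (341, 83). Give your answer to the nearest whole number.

836 m

Let the plane be z = a·easting + b·northing + c.
SP-12−SP-11: −88a + 82b = −53.3;  SP-13−SP-11: −98a − 97b = −41.2.
Solving gives a = 0.51584, b = −0.09642.
Then c = 840.5 − a·407 − b·390 = 668.16.
At (341, 83): z = 175.9 − 8.0 + 668.16 = 836.1 m.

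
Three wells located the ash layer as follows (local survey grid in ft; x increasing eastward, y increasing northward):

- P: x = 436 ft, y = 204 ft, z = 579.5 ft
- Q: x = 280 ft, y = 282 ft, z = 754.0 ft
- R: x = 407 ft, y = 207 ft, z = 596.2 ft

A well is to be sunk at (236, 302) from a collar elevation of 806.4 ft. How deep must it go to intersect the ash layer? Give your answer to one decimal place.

Two edge vectors: P→Q = (-156, 78, 174.5), P→R = (-29, 3, 16.7).
Normal n = (P→Q) × (P→R) = (779.1, -2455.3, 1794).
So ∂z/∂x = −n_x/n_z = −0.43428 and ∂z/∂y = −n_y/n_z = 1.36862.
Intercept c from P: 579.5 + 189.35 − 279.20 = 489.65.
At (236, 302): z_contact = −102.49 + 413.32 + 489.65 = 800.48 ft.
Depth below ground = 806.4 − 800.48 = 5.9 ft.

5.9 ft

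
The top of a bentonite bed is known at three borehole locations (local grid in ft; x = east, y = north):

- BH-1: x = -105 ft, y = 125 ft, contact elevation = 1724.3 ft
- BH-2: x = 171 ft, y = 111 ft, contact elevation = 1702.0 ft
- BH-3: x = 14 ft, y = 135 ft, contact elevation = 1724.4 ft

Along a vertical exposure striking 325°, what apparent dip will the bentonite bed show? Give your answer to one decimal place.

Two edge vectors: BH-1→BH-2 = (276, -14, -22.3), BH-1→BH-3 = (119, 10, 0.1).
Normal n = (BH-1→BH-2) × (BH-1→BH-3) = (221.6, -2681.3, 4426).
So ∂z/∂x = −n_x/n_z = −0.05007 and ∂z/∂y = −n_y/n_z = 0.60581.
Unit vector along 325° is (sin 325°, cos 325°) = (-0.5736, 0.8192).
Slope in that direction = a·(-0.5736) + b·(0.8192) = 0.52497.
Apparent dip = arctan|0.52497| = 27.7° (true dip is 31.3°, so apparent ≤ true as expected).

27.7°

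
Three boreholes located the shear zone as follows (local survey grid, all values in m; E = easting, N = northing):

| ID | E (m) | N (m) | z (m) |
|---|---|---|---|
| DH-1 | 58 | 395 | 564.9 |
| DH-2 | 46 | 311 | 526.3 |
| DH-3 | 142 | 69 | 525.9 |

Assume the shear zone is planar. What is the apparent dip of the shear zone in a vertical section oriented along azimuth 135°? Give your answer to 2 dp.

Two edge vectors: DH-1→DH-2 = (-12, -84, -38.6), DH-1→DH-3 = (84, -326, -39).
Normal n = (DH-1→DH-2) × (DH-1→DH-3) = (-9307.6, -3710.4, 10968).
So ∂z/∂E = −n_x/n_z = 0.84861 and ∂z/∂N = −n_y/n_z = 0.33829.
Unit vector along 135° is (sin 135°, cos 135°) = (0.7071, -0.7071).
Slope in that direction = a·(0.7071) + b·(-0.7071) = 0.36085.
Apparent dip = arctan|0.36085| = 19.84° (true dip is 42.4°, so apparent ≤ true as expected).

19.84°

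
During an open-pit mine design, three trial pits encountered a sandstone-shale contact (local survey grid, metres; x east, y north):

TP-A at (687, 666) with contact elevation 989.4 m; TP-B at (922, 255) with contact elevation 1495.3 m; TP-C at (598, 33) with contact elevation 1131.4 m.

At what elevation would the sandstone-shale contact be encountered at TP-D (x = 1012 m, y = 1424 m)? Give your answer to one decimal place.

1128.0 m

Let the plane be z = a·x + b·y + c.
TP-B−TP-A: 235a − 411b = 505.9;  TP-C−TP-A: −89a − 633b = 142.
Solving gives a = 1.412977, b = −0.422994.
Then c = 989.4 − a·687 − b·666 = 300.40.
At (1012, 1424): z = 1429.9 − 602.3 + 300.40 = 1128.0 m.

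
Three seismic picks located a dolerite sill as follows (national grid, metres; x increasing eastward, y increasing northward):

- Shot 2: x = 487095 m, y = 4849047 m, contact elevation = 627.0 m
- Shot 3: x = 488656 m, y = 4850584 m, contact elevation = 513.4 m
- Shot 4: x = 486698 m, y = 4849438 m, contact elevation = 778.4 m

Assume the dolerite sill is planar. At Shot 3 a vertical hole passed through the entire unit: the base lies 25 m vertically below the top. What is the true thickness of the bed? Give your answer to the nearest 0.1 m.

24.1 m

Let the plane be z = a·x + b·y + c.
Shot 3−Shot 2: 1561a + 1537b = −113.6;  Shot 4−Shot 2: −397a + 391b = 151.4.
Solving gives a = −0.22705, b = 0.15668.
|∇z| = √(a²+b²) = 0.27586, so dip δ = arctan(0.27586) = 15.42°.
True thickness = vertical thickness × cos δ = 25 × cos 15.42° = 24.1 m.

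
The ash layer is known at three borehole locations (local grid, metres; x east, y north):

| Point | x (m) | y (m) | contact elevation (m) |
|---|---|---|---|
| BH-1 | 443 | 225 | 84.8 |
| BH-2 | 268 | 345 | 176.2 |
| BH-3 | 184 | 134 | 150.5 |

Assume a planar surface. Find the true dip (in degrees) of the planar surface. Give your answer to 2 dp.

Let the plane be z = a·x + b·y + c.
BH-2−BH-1: −175a + 120b = 91.4;  BH-3−BH-1: −259a − 91b = 65.7.
Solving gives a = −0.34467, b = 0.25902.
Gradient magnitude |∇z| = √(a² + b²) = √(0.11880 + 0.06709) = 0.43115.
True dip = arctan(0.43115) = 23.32°, dipping toward SE (azimuth ≈ 127°).

23.32°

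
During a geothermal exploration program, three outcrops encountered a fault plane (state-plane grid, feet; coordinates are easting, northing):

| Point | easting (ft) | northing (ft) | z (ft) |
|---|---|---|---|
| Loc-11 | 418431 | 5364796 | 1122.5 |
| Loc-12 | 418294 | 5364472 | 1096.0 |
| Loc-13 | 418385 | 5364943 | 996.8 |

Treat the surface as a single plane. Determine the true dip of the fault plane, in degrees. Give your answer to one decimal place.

53.5°

Let the plane be z = a·easting + b·northing + c.
Loc-12−Loc-11: −137a − 324b = −26.5;  Loc-13−Loc-11: −46a + 147b = −125.7.
Solving gives a = 1.27336, b = −0.45664.
Gradient magnitude |∇z| = √(a² + b²) = √(1.62144 + 0.20852) = 1.35276.
True dip = arctan(1.35276) = 53.5°, dipping toward WNW (azimuth ≈ 290°).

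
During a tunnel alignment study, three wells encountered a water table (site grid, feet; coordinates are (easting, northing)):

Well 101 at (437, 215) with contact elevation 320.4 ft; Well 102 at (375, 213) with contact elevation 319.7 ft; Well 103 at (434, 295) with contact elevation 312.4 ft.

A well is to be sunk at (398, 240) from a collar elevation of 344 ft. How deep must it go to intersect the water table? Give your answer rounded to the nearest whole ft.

Two edge vectors: Well 101→Well 102 = (-62, -2, -0.7), Well 101→Well 103 = (-3, 80, -8).
Normal n = (Well 101→Well 102) × (Well 101→Well 103) = (72, -493.9, -4966).
So ∂z/∂E = −n_x/n_z = 0.01450 and ∂z/∂N = −n_y/n_z = −0.09946.
Intercept c from Well 101: 320.4 − 6.34 + 21.38 = 335.45.
At (398, 240): z_contact = 5.8 − 23.9 + 335.45 = 317.3 ft.
Depth below ground = 344 − 317.3 = 27 ft.

27 ft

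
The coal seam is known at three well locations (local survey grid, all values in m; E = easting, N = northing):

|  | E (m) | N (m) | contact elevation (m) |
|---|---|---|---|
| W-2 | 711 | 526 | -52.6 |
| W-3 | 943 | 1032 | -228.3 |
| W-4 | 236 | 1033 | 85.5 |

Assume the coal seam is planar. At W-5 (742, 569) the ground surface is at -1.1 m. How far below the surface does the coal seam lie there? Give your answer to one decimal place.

Let the plane be z = a·E + b·N + c.
W-3−W-2: 232a + 506b = −175.7;  W-4−W-2: −475a + 507b = 138.1.
Solving gives a = −0.444050, b = −0.143637.
Then c = -52.6 − a·711 − b·526 = 338.67.
At (742, 569): z_contact = −329.49 − 81.73 + 338.67 = -72.54 m.
Depth below ground = -1.1 − (-72.54) = 71.4 m.

71.4 m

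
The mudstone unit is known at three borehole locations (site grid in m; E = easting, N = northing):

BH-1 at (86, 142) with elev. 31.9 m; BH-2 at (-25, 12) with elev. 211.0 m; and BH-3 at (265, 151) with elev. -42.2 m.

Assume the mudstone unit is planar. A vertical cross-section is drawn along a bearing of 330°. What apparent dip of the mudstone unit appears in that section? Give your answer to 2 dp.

36.75°

Two edge vectors: BH-1→BH-2 = (-111, -130, 179.1), BH-1→BH-3 = (179, 9, -74.1).
Normal n = (BH-1→BH-2) × (BH-1→BH-3) = (8021.1, 23833.8, 22271).
So ∂z/∂E = −n_x/n_z = −0.36016 and ∂z/∂N = −n_y/n_z = −1.07017.
Unit vector along 330° is (sin 330°, cos 330°) = (-0.5000, 0.8660).
Slope in that direction = a·(-0.5000) + b·(0.8660) = −0.74672.
Apparent dip = arctan|0.74672| = 36.75° (true dip is 48.5°, so apparent ≤ true as expected).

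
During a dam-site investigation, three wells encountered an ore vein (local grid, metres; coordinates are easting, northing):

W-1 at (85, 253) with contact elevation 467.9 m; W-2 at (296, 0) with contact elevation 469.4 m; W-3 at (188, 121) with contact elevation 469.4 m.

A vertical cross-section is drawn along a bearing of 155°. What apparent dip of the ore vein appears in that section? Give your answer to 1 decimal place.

2.2°

Let the plane be z = a·easting + b·northing + c.
W-2−W-1: 211a − 253b = 1.5;  W-3−W-1: 103a − 132b = 1.5.
Solving gives a = −0.10123, b = −0.09035.
Unit vector along 155° is (sin 155°, cos 155°) = (0.4226, -0.9063).
Slope in that direction = a·(0.4226) + b·(-0.9063) = 0.03911.
Apparent dip = arctan|0.03911| = 2.2° (true dip is 7.7°, so apparent ≤ true as expected).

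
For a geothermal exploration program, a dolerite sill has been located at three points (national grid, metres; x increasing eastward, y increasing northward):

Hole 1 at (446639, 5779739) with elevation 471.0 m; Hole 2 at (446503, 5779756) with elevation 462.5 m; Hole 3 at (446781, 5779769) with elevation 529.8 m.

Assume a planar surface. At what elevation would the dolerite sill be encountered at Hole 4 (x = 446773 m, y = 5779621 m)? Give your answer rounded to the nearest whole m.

374 m

Let the plane be z = a·x + b·y + c.
Hole 2−Hole 1: −136a + 17b = −8.5;  Hole 3−Hole 1: 142a + 30b = 58.8.
Solving gives a = 0.19319372, b = 1.04554974.
Then c = 471 − a·446639 − b·5779739 = −6128821.45.
At (446773, 5779621): z = 86313.7 + 6042881.2 − 6128821.45 = 373.5 m.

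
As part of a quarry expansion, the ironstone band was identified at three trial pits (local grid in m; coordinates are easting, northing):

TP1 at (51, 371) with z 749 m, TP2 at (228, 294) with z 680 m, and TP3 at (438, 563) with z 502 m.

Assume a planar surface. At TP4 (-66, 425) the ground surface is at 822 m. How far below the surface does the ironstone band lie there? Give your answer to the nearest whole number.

28 m

Let the plane be z = a·easting + b·northing + c.
TP2−TP1: 177a − 77b = −69;  TP3−TP1: 387a + 192b = −247.
Solving gives a = −0.50589, b = −0.26678.
Then c = 749 − a·51 − b·371 = 873.78.
At (-66, 425): z_contact = 33.4 − 113.4 + 873.78 = 793.8 m.
Depth below ground = 822 − 793.8 = 28 m.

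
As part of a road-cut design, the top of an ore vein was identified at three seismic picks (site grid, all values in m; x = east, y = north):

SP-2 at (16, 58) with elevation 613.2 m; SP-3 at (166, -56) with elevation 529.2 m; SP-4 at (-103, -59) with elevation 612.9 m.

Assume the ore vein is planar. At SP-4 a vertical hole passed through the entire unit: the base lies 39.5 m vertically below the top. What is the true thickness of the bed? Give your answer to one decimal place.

36.0 m

Let the plane be z = a·x + b·y + c.
SP-3−SP-2: 150a − 114b = −84;  SP-4−SP-2: −119a − 117b = −0.3.
Solving gives a = −0.31475, b = 0.32270.
|∇z| = √(a²+b²) = 0.45078, so dip δ = arctan(0.45078) = 24.26°.
True thickness = vertical thickness × cos δ = 39.5 × cos 24.26° = 36.0 m.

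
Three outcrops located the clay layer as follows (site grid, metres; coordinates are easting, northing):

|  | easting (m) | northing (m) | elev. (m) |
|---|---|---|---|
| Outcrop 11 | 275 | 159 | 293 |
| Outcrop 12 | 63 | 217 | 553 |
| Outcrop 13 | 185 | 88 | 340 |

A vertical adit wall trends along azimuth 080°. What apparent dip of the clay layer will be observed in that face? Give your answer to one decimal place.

Two edge vectors: Outcrop 11→Outcrop 12 = (-212, 58, 260), Outcrop 11→Outcrop 13 = (-90, -71, 47).
Normal n = (Outcrop 11→Outcrop 12) × (Outcrop 11→Outcrop 13) = (21186, -13436, 20272).
So ∂z/∂easting = −n_x/n_z = −1.04509 and ∂z/∂northing = −n_y/n_z = 0.66279.
Unit vector along 080° is (sin 80°, cos 80°) = (0.9848, 0.1736).
Slope in that direction = a·(0.9848) + b·(0.1736) = −0.91412.
Apparent dip = arctan|0.91412| = 42.4° (true dip is 51.1°, so apparent ≤ true as expected).

42.4°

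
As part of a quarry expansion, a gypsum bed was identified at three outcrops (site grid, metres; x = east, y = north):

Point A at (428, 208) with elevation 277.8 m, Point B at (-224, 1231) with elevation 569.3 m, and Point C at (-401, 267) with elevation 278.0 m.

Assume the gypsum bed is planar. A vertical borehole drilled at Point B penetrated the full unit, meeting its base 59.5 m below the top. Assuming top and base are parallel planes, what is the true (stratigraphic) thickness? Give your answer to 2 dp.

Let the plane be z = a·x + b·y + c.
Point B−Point A: −652a + 1023b = 291.5;  Point C−Point A: −829a + 59b = 0.2.
Solving gives a = 0.02099, b = 0.29832.
|∇z| = √(a²+b²) = 0.29906, so dip δ = arctan(0.29906) = 16.65°.
True thickness = vertical thickness × cos δ = 59.5 × cos 16.65° = 57.01 m.

57.01 m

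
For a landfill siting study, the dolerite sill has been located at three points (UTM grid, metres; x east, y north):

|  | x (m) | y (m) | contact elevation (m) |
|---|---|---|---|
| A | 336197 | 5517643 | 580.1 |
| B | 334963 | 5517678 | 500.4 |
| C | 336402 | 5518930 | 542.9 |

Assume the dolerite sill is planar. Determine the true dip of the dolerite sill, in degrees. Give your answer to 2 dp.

Let the plane be z = a·x + b·y + c.
B−A: −1234a + 35b = −79.7;  C−A: 205a + 1287b = −37.2.
Solving gives a = 0.06348, b = −0.03902.
Gradient magnitude |∇z| = √(a² + b²) = √(0.00403 + 0.00152) = 0.07451.
True dip = arctan(0.07451) = 4.26°, dipping toward WNW (azimuth ≈ 302°).

4.26°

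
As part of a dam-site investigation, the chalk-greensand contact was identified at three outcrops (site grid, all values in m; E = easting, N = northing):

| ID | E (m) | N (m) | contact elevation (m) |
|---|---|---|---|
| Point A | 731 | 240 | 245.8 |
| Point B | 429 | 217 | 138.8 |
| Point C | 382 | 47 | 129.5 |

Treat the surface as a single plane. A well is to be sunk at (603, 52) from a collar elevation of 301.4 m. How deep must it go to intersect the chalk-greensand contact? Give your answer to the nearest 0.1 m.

Let the plane be z = a·E + b·N + c.
Point B−Point A: −302a − 23b = −107;  Point C−Point A: −349a − 193b = −116.3.
Solving gives a = 0.35767, b = −0.04418.
Then c = 245.8 − a·731 − b·240 = −5.05.
At (603, 52): z_contact = 215.67 − 2.30 − 5.05 = 208.32 m.
Depth below ground = 301.4 − 208.32 = 93.1 m.

93.1 m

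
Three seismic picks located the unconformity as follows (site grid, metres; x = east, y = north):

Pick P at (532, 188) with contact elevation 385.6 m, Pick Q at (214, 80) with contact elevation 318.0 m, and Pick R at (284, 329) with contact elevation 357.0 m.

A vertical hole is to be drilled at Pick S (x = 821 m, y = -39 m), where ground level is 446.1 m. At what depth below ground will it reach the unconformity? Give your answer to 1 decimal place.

33.9 m

Let the plane be z = a·x + b·y + c.
Pick Q−Pick P: −318a − 108b = −67.6;  Pick R−Pick P: −248a + 141b = −28.6.
Solving gives a = 0.17621, b = 0.10709.
Then c = 385.6 − a·532 − b·188 = 271.72.
At (821, -39): z_contact = 144.67 − 4.18 + 271.72 = 412.21 m.
Depth below ground = 446.1 − 412.21 = 33.9 m.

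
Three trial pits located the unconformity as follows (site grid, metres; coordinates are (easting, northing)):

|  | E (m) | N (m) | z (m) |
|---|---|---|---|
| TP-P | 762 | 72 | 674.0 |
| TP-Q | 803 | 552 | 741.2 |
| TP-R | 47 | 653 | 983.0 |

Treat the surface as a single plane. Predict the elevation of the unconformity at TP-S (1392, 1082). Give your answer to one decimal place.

Let the plane be z = a·E + b·N + c.
TP-Q−TP-P: 41a + 480b = 67.2;  TP-R−TP-P: −715a + 581b = 309.
Solving gives a = −0.297740, b = 0.165432.
Then c = 674 − a·762 − b·72 = 888.97.
At (1392, 1082): z = −414.5 + 179.0 + 888.97 = 653.5 m.

653.5 m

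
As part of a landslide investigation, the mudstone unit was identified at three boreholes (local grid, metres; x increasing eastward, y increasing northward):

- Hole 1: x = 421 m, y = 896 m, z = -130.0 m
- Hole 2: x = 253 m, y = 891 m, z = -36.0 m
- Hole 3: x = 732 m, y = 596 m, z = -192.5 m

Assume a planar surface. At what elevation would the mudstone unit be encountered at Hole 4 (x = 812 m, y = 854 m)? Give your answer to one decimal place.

-329.4 m

Two edge vectors: Hole 1→Hole 2 = (-168, -5, 94), Hole 1→Hole 3 = (311, -300, -62.5).
Normal n = (Hole 1→Hole 2) × (Hole 1→Hole 3) = (28512.5, 18734, 51955).
So ∂z/∂x = −n_x/n_z = −0.54879 and ∂z/∂y = −n_y/n_z = −0.36058.
Intercept c from Hole 1: -130 + 231.04 + 323.08 = 424.12.
At (812, 854): z = −445.6 − 307.9 + 424.12 = -329.4 m.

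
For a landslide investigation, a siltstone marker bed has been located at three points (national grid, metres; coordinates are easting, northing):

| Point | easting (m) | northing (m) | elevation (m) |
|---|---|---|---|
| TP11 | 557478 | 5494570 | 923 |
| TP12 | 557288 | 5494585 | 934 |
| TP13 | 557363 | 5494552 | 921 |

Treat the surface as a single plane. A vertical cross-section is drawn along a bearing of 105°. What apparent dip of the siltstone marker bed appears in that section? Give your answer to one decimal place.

Let the plane be z = a·easting + b·northing + c.
TP12−TP11: −190a + 15b = 11;  TP13−TP11: −115a − 18b = −2.
Solving gives a = −0.03265, b = 0.31973.
Unit vector along 105° is (sin 105°, cos 105°) = (0.9659, -0.2588).
Slope in that direction = a·(0.9659) + b·(-0.2588) = −0.11429.
Apparent dip = arctan|0.11429| = 6.5° (true dip is 17.8°, so apparent ≤ true as expected).

6.5°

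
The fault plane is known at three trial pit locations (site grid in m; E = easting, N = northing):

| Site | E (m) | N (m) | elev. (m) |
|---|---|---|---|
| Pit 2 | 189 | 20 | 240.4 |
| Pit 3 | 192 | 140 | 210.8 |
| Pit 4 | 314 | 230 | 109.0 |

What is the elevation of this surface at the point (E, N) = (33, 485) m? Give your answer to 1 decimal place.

237.1 m

Two edge vectors: Pit 2→Pit 3 = (3, 120, -29.6), Pit 2→Pit 4 = (125, 210, -131.4).
Normal n = (Pit 2→Pit 3) × (Pit 2→Pit 4) = (-9552, -3305.8, -14370).
So ∂z/∂E = −n_x/n_z = −0.66472 and ∂z/∂N = −n_y/n_z = −0.23005.
Intercept c from Pit 2: 240.4 + 125.63 + 4.60 = 370.63.
At (33, 485): z = −21.9 − 111.6 + 370.63 = 237.1 m.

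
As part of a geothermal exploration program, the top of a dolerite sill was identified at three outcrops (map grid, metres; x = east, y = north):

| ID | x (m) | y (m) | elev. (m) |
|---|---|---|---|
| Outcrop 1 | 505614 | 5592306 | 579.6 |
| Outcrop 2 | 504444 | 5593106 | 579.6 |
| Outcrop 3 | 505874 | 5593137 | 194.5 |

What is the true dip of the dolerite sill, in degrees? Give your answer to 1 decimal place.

24.8°

Two edge vectors: Outcrop 1→Outcrop 2 = (-1170, 800, 0), Outcrop 1→Outcrop 3 = (260, 831, -385.1).
Normal n = (Outcrop 1→Outcrop 2) × (Outcrop 1→Outcrop 3) = (-308080, -450567, -1180270).
So ∂z/∂x = −n_x/n_z = −0.26103 and ∂z/∂y = −n_y/n_z = −0.38175.
Gradient magnitude |∇z| = √(a² + b²) = √(0.06813 + 0.14573) = 0.46246.
True dip = arctan(0.46246) = 24.8°, dipping toward NE (azimuth ≈ 034°).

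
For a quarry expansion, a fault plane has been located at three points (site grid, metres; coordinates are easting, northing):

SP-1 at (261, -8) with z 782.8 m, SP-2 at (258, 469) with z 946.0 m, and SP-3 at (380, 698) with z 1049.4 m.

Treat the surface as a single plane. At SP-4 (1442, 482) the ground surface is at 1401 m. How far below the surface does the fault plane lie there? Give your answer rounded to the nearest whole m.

210 m

Two edge vectors: SP-1→SP-2 = (-3, 477, 163.2), SP-1→SP-3 = (119, 706, 266.6).
Normal n = (SP-1→SP-2) × (SP-1→SP-3) = (11949, 20220.6, -58881).
So ∂z/∂easting = −n_x/n_z = 0.20293 and ∂z/∂northing = −n_y/n_z = 0.34341.
Intercept c from SP-1: 782.8 − 52.97 + 2.75 = 732.58.
At (1442, 482): z_contact = 292.6 + 165.5 + 732.58 = 1190.7 m.
Depth below ground = 1401 − 1190.7 = 210 m.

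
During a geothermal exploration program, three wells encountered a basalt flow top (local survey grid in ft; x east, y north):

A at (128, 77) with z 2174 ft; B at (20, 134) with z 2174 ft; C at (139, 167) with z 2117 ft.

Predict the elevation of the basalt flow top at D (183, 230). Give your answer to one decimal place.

Let the plane be z = a·x + b·y + c.
B−A: −108a + 57b = 0;  C−A: 11a + 90b = −57.
Solving gives a = −0.31400, b = −0.59496.
Then c = 2174 − a·128 − b·77 = 2260.00.
At (183, 230): z = −57.5 − 136.8 + 2260.00 = 2065.7 ft.

2065.7 ft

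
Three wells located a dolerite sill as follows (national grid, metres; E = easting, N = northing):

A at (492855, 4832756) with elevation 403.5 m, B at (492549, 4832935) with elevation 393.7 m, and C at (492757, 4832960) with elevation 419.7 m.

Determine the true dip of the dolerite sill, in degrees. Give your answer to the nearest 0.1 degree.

Two edge vectors: A→B = (-306, 179, -9.8), A→C = (-98, 204, 16.2).
Normal n = (A→B) × (A→C) = (4899, 5917.6, -44882).
So ∂z/∂E = −n_x/n_z = 0.10915 and ∂z/∂N = −n_y/n_z = 0.13185.
Gradient magnitude |∇z| = √(a² + b²) = √(0.01191 + 0.01738) = 0.17117.
True dip = arctan(0.17117) = 9.7°, dipping toward SW (azimuth ≈ 220°).

9.7°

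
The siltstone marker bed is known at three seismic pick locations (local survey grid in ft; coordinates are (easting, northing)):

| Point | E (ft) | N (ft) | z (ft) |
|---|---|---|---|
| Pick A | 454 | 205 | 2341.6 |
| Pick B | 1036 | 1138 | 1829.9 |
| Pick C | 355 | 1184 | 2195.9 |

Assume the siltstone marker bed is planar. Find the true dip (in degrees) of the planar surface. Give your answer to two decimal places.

30.46°

Let the plane be z = a·E + b·N + c.
Pick B−Pick A: 582a + 933b = −511.7;  Pick C−Pick A: −99a + 979b = −145.7.
Solving gives a = −0.55126, b = −0.20457.
Gradient magnitude |∇z| = √(a² + b²) = √(0.30389 + 0.04185) = 0.58800.
True dip = arctan(0.58800) = 30.46°, dipping toward ENE (azimuth ≈ 070°).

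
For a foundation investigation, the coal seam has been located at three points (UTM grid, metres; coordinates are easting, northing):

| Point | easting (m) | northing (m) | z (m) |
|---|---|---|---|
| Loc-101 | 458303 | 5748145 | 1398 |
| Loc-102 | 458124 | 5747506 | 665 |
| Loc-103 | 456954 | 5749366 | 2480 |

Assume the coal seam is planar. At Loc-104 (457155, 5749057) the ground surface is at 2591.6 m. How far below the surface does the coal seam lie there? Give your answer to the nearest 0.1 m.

411.9 m

Let the plane be z = a·easting + b·northing + c.
Loc-102−Loc-101: −179a − 639b = −733;  Loc-103−Loc-101: −1349a + 1221b = 1082.
Solving gives a = 0.188414448, b = 1.094325217.
Then c = 1398 − a·458303 − b·5748145 = −6375292.93.
At (457155, 5749057): z_contact = 86134.61 + 6291338.05 − 6375292.93 = 2179.72 m.
Depth below ground = 2591.6 − 2179.72 = 411.9 m.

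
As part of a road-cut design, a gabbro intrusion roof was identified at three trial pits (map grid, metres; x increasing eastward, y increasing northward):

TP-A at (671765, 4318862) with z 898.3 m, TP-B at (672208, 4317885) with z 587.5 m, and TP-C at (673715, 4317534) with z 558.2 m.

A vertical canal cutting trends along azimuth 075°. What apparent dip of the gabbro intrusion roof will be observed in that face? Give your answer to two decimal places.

Let the plane be z = a·x + b·y + c.
TP-B−TP-A: 443a − 977b = −310.8;  TP-C−TP-A: 1950a − 1328b = −340.1.
Solving gives a = 0.06110, b = 0.34582.
Unit vector along 075° is (sin 75°, cos 75°) = (0.9659, 0.2588).
Slope in that direction = a·(0.9659) + b·(0.2588) = 0.14853.
Apparent dip = arctan|0.14853| = 8.45° (true dip is 19.4°, so apparent ≤ true as expected).

8.45°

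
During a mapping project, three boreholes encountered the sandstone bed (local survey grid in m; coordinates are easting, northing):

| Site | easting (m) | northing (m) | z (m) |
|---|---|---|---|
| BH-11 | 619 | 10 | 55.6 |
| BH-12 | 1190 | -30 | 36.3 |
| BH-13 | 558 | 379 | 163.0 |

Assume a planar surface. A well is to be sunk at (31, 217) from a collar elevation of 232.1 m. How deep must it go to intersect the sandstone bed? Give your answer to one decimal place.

Let the plane be z = a·easting + b·northing + c.
BH-12−BH-11: 571a − 40b = −19.3;  BH-13−BH-11: −61a + 369b = 107.4.
Solving gives a = −0.013568, b = 0.288814.
Then c = 55.6 − a·619 − b·10 = 61.11.
At (31, 217): z_contact = −0.42 + 62.67 + 61.11 = 123.36 m.
Depth below ground = 232.1 − 123.36 = 108.7 m.

108.7 m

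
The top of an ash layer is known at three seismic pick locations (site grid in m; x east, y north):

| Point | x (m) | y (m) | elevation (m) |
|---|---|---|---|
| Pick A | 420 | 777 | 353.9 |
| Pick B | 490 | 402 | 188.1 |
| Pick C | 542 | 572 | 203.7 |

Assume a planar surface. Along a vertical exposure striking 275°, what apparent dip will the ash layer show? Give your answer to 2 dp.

36.34°

Two edge vectors: Pick A→Pick B = (70, -375, -165.8), Pick A→Pick C = (122, -205, -150.2).
Normal n = (Pick A→Pick B) × (Pick A→Pick C) = (22336, -9713.6, 31400).
So ∂z/∂x = −n_x/n_z = −0.71134 and ∂z/∂y = −n_y/n_z = 0.30935.
Unit vector along 275° is (sin 275°, cos 275°) = (-0.9962, 0.0872).
Slope in that direction = a·(-0.9962) + b·(0.0872) = 0.73559.
Apparent dip = arctan|0.73559| = 36.34° (true dip is 37.8°, so apparent ≤ true as expected).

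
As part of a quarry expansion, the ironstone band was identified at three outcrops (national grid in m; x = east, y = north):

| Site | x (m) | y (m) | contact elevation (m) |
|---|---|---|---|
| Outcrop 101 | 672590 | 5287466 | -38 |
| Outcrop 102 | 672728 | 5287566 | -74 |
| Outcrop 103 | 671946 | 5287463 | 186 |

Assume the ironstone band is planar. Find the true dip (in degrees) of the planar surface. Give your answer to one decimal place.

Two edge vectors: Outcrop 101→Outcrop 102 = (138, 100, -36), Outcrop 101→Outcrop 103 = (-644, -3, 224).
Normal n = (Outcrop 101→Outcrop 102) × (Outcrop 101→Outcrop 103) = (22292, -7728, 63986).
So ∂z/∂x = −n_x/n_z = −0.34839 and ∂z/∂y = −n_y/n_z = 0.12078.
Gradient magnitude |∇z| = √(a² + b²) = √(0.12137 + 0.01459) = 0.36873.
True dip = arctan(0.36873) = 20.2°, dipping toward ESE (azimuth ≈ 109°).

20.2°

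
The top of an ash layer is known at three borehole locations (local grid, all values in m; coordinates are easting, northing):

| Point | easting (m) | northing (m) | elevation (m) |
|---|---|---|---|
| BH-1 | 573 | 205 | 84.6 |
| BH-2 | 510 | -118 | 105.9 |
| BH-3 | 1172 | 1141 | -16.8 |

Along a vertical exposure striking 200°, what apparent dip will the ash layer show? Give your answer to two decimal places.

Two edge vectors: BH-1→BH-2 = (-63, -323, 21.3), BH-1→BH-3 = (599, 936, -101.4).
Normal n = (BH-1→BH-2) × (BH-1→BH-3) = (12815.4, 6370.5, 134509).
So ∂z/∂easting = −n_x/n_z = −0.09528 and ∂z/∂northing = −n_y/n_z = −0.04736.
Unit vector along 200° is (sin 200°, cos 200°) = (-0.3420, -0.9397).
Slope in that direction = a·(-0.3420) + b·(-0.9397) = 0.07709.
Apparent dip = arctan|0.07709| = 4.41° (true dip is 6.1°, so apparent ≤ true as expected).

4.41°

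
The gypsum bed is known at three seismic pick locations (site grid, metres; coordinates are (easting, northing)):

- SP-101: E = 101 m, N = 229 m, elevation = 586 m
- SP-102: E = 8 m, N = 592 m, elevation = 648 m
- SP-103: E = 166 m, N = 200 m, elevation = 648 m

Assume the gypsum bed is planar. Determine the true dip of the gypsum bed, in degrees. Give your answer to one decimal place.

51.4°

Let the plane be z = a·E + b·N + c.
SP-102−SP-101: −93a + 363b = 62;  SP-103−SP-101: 65a − 29b = 62.
Solving gives a = 1.16298, b = 0.46875.
Gradient magnitude |∇z| = √(a² + b²) = √(1.35253 + 0.21973) = 1.25390.
True dip = arctan(1.25390) = 51.4°, dipping toward WSW (azimuth ≈ 248°).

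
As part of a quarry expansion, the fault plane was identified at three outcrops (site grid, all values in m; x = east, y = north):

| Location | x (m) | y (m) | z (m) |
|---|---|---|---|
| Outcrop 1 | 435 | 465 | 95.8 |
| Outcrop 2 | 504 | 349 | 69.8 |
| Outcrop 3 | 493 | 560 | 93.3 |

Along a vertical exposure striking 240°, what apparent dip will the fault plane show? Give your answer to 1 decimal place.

Let the plane be z = a·x + b·y + c.
Outcrop 2−Outcrop 1: 69a − 116b = −26;  Outcrop 3−Outcrop 1: 58a + 95b = −2.5.
Solving gives a = −0.20778, b = 0.10054.
Unit vector along 240° is (sin 240°, cos 240°) = (-0.8660, -0.5000).
Slope in that direction = a·(-0.8660) + b·(-0.5000) = 0.12968.
Apparent dip = arctan|0.12968| = 7.4° (true dip is 13.0°, so apparent ≤ true as expected).

7.4°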